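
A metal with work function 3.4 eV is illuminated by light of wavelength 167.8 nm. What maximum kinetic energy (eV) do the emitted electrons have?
3.9888 eV

Using Einstein's photoelectric equation: KE_max = hf - φ = hc/λ - φ

First, calculate the photon energy:
E_photon = hc/λ = (6.626×10⁻³⁴ J·s)(3×10⁸ m/s) / (167.8×10⁻⁹ m)
E_photon = 7.3888 eV

Then, the maximum kinetic energy:
KE_max = E_photon - φ = 7.3888 eV - 3.4 eV = 3.9888 eV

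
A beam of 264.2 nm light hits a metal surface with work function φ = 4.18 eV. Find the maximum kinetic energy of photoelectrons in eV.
0.5128 eV

Using Einstein's photoelectric equation: KE_max = hf - φ = hc/λ - φ

First, calculate the photon energy:
E_photon = hc/λ = (6.626×10⁻³⁴ J·s)(3×10⁸ m/s) / (264.2×10⁻⁹ m)
E_photon = 4.6928 eV

Then, the maximum kinetic energy:
KE_max = E_photon - φ = 4.6928 eV - 4.18 eV = 0.5128 eV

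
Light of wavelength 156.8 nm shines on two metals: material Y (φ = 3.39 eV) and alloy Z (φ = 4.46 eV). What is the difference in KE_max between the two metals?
1.0700 eV

Using KE_max = hc/λ - φ for each metal:

Photon energy: E = hc/λ = 7.9072 eV

For material Y (φ₁ = 3.39 eV):
KE₁ = E - φ₁ = 7.9072 - 3.39 = 4.5172 eV

For alloy Z (φ₂ = 4.46 eV):
KE₂ = E - φ₂ = 7.9072 - 4.46 = 3.4472 eV

Difference:
ΔKE = KE₁ - KE₂ = 4.5172 - 3.4472 = 1.0700 eV

Note: The difference equals the difference in work functions: 4.46 - 3.39 = 1.07 eV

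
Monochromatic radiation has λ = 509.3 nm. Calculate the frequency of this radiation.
5.8864e+14 Hz

Using the wave equation: c = fλ

Solving for frequency:
f = c/λ = (3×10⁸ m/s) / (509.3×10⁻⁹ m)
f = 5.8864e+14 Hz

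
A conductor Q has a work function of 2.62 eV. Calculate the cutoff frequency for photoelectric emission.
6.3351e+14 Hz

The threshold frequency is when the photon energy equals the work function:
hf₀ = φ

Solving for f₀:
f₀ = φ/h = (2.62 eV × 1.602×10⁻¹⁹ J/eV) / (6.626×10⁻³⁴ J·s)
f₀ = 6.3351e+14 Hz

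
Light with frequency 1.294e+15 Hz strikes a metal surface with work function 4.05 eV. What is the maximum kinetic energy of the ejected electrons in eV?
1.3016 eV

Using Einstein's photoelectric equation: KE_max = hf - φ

First, calculate the photon energy:
E_photon = hf = (6.626×10⁻³⁴ J·s)(1.294e+15 Hz)
E_photon = 5.3516 eV

Then, the maximum kinetic energy:
KE_max = E_photon - φ = 5.3516 eV - 4.05 eV = 1.3016 eV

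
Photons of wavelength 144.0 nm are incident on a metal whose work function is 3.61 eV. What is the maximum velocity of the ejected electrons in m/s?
1.3262e+06 m/s

First, find the maximum kinetic energy:
E_photon = hc/λ = 8.6100 eV
KE_max = E_photon - φ = 8.6100 - 3.61 = 5.0000 eV

Convert to Joules: KE_max = 5.0000 × 1.602×10⁻¹⁹ J = 8.0109e-19 J

Then use KE = ½mv² to find velocity:
v = √(2·KE/m) = √(2 × 8.0109e-19 J / 9.109e-31 kg)
v = 1.3262e+06 m/s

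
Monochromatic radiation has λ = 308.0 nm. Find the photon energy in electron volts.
4.0255 eV

Using E = hf = hc/λ:

E = hc/λ = (6.626×10⁻³⁴ J·s)(3×10⁸ m/s) / (308.0×10⁻⁹ m)
E = 4.0255 eV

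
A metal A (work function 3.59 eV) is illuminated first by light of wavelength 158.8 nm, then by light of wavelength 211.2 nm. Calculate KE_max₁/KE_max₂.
1.8494

Using Einstein's equation: KE_max = hc/λ - φ

For λ₁ = 158.8 nm:
E₁ = hc/λ₁ = 7.8076 eV
KE₁ = E₁ - φ = 7.8076 - 3.59 = 4.2176 eV

For λ₂ = 211.2 nm:
E₂ = hc/λ₂ = 5.8705 eV
KE₂ = E₂ - φ = 5.8705 - 3.59 = 2.2805 eV

Ratio: KE₁/KE₂ = 4.2176/2.2805 = 1.8494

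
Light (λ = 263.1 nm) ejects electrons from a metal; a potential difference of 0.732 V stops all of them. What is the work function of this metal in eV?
3.98 eV

The stopping potential gives the maximum kinetic energy: KE_max = eV_s = 0.732 eV

From Einstein's photoelectric equation: KE_max = hc/λ - φ
Rearranging: φ = hc/λ - KE_max

Calculate photon energy:
E_photon = hc/λ = (6.626×10⁻³⁴ J·s)(3×10⁸ m/s) / (263.1×10⁻⁹ m) = 4.7124 eV

Therefore:
φ = 4.7124 - 0.732 = 3.98 eV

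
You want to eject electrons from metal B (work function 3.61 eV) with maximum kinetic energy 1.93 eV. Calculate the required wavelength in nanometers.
223.80 nm

From Einstein's equation: KE_max = hc/λ - φ

Rearranging for λ:
hc/λ = KE_max + φ
λ = hc/(KE_max + φ)

Required photon energy:
E_photon = KE_max + φ = 1.93 + 3.61 = 5.54 eV

Required wavelength:
λ = hc/E_photon = (6.626×10⁻³⁴)(3×10⁸) / (5.54 × 1.602×10⁻¹⁹)
λ = 223.80 nm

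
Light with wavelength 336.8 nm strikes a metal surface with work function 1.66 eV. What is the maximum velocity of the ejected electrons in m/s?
8.4321e+05 m/s

First, find the maximum kinetic energy:
E_photon = hc/λ = 3.6812 eV
KE_max = E_photon - φ = 3.6812 - 1.66 = 2.0212 eV

Convert to Joules: KE_max = 2.0212 × 1.602×10⁻¹⁹ J = 3.2384e-19 J

Then use KE = ½mv² to find velocity:
v = √(2·KE/m) = √(2 × 3.2384e-19 J / 9.109e-31 kg)
v = 8.4321e+05 m/s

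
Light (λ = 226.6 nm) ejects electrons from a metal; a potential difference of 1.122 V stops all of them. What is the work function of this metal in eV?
4.35 eV

The stopping potential gives the maximum kinetic energy: KE_max = eV_s = 1.122 eV

From Einstein's photoelectric equation: KE_max = hc/λ - φ
Rearranging: φ = hc/λ - KE_max

Calculate photon energy:
E_photon = hc/λ = (6.626×10⁻³⁴ J·s)(3×10⁸ m/s) / (226.6×10⁻⁹ m) = 5.4715 eV

Therefore:
φ = 5.4715 - 1.122 = 4.35 eV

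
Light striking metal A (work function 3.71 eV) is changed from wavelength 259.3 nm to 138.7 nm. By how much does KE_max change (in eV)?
4.1575 eV

Using Einstein's equation: KE_max = hc/λ - φ

For λ₁ = 259.3 nm:
KE₁ = hc/λ₁ - φ = 4.7815 - 3.71 = 1.0715 eV

For λ₂ = 138.7 nm:
KE₂ = hc/λ₂ - φ = 8.9390 - 3.71 = 5.2290 eV

Change in KE:
ΔKE = KE₂ - KE₁ = 5.2290 - 1.0715 = 4.1575 eV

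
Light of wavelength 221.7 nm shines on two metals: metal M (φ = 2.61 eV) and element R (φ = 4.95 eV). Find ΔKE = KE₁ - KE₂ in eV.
2.3400 eV

Using KE_max = hc/λ - φ for each metal:

Photon energy: E = hc/λ = 5.5924 eV

For metal M (φ₁ = 2.61 eV):
KE₁ = E - φ₁ = 5.5924 - 2.61 = 2.9824 eV

For element R (φ₂ = 4.95 eV):
KE₂ = E - φ₂ = 5.5924 - 4.95 = 0.6424 eV

Difference:
ΔKE = KE₁ - KE₂ = 2.9824 - 0.6424 = 2.3400 eV

Note: The difference equals the difference in work functions: 4.95 - 2.61 = 2.34 eV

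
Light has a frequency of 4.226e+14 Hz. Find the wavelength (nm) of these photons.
709.40 nm

Using the wave equation: c = fλ

Solving for wavelength:
λ = c/f = (3×10⁸ m/s) / (4.226e+14 Hz)
λ = 709.40 nm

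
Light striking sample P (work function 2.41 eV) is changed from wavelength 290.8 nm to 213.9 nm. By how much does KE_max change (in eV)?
1.5328 eV

Using Einstein's equation: KE_max = hc/λ - φ

For λ₁ = 290.8 nm:
KE₁ = hc/λ₁ - φ = 4.2636 - 2.41 = 1.8536 eV

For λ₂ = 213.9 nm:
KE₂ = hc/λ₂ - φ = 5.7964 - 2.41 = 3.3864 eV

Change in KE:
ΔKE = KE₂ - KE₁ = 3.3864 - 1.8536 = 1.5328 eV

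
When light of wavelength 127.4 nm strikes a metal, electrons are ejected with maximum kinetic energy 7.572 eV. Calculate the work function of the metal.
2.16 eV

From Einstein's photoelectric equation: KE_max = hf - φ = hc/λ - φ

Rearranging for φ:
φ = hc/λ - KE_max

Calculate photon energy:
E_photon = hc/λ = 9.7319 eV

Therefore:
φ = 9.7319 - 7.572 = 2.16 eV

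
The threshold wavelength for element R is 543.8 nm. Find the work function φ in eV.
2.28 eV

At the threshold wavelength, photon energy equals work function:
φ = hc/λ₀

Calculating:
φ = (6.626×10⁻³⁴ J·s)(3×10⁸ m/s) / (543.8×10⁻⁹ m)
φ = 2.28 eV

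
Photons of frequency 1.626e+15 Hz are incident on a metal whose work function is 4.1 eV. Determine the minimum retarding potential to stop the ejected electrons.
2.6246 V

The stopping potential V_s satisfies: eV_s = KE_max

First, find KE_max using Einstein's equation:
E_photon = hf = (6.626×10⁻³⁴ J·s)(1.626e+15 Hz) = 6.7246 eV
KE_max = E_photon - φ = 6.7246 - 4.1 = 2.6246 eV

Since eV_s = KE_max:
V_s = KE_max/e = 2.6246 V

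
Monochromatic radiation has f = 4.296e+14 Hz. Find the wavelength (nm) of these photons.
697.84 nm

Using the wave equation: c = fλ

Solving for wavelength:
λ = c/f = (3×10⁸ m/s) / (4.296e+14 Hz)
λ = 697.84 nm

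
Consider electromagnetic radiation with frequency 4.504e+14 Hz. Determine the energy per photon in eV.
1.8627 eV

Using E = hf:

E = hf = (6.626×10⁻³⁴ J·s)(4.504e+14 Hz)
E = 1.8627 eV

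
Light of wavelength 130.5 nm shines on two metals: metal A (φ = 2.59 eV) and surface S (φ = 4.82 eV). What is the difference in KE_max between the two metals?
2.2300 eV

Using KE_max = hc/λ - φ for each metal:

Photon energy: E = hc/λ = 9.5007 eV

For metal A (φ₁ = 2.59 eV):
KE₁ = E - φ₁ = 9.5007 - 2.59 = 6.9107 eV

For surface S (φ₂ = 4.82 eV):
KE₂ = E - φ₂ = 9.5007 - 4.82 = 4.6807 eV

Difference:
ΔKE = KE₁ - KE₂ = 6.9107 - 4.6807 = 2.2300 eV

Note: The difference equals the difference in work functions: 4.82 - 2.59 = 2.23 eV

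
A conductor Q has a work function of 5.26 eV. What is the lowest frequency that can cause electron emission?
1.2719e+15 Hz

The threshold frequency is when the photon energy equals the work function:
hf₀ = φ

Solving for f₀:
f₀ = φ/h = (5.26 eV × 1.602×10⁻¹⁹ J/eV) / (6.626×10⁻³⁴ J·s)
f₀ = 1.2719e+15 Hz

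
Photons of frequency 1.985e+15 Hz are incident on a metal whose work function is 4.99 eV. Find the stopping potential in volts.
3.2193 V

The stopping potential V_s satisfies: eV_s = KE_max

First, find KE_max using Einstein's equation:
E_photon = hf = (6.626×10⁻³⁴ J·s)(1.985e+15 Hz) = 8.2093 eV
KE_max = E_photon - φ = 8.2093 - 4.99 = 3.2193 eV

Since eV_s = KE_max:
V_s = KE_max/e = 3.2193 V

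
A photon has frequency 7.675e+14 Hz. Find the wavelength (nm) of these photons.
390.61 nm

Using the wave equation: c = fλ

Solving for wavelength:
λ = c/f = (3×10⁸ m/s) / (7.675e+14 Hz)
λ = 390.61 nm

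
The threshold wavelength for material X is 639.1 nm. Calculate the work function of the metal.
1.94 eV

At the threshold wavelength, photon energy equals work function:
φ = hc/λ₀

Calculating:
φ = (6.626×10⁻³⁴ J·s)(3×10⁸ m/s) / (639.1×10⁻⁹ m)
φ = 1.94 eV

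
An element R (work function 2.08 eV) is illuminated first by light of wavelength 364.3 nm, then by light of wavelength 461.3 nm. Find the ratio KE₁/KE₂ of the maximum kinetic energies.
2.1776

Using Einstein's equation: KE_max = hc/λ - φ

For λ₁ = 364.3 nm:
E₁ = hc/λ₁ = 3.4034 eV
KE₁ = E₁ - φ = 3.4034 - 2.08 = 1.3234 eV

For λ₂ = 461.3 nm:
E₂ = hc/λ₂ = 2.6877 eV
KE₂ = E₂ - φ = 2.6877 - 2.08 = 0.6077 eV

Ratio: KE₁/KE₂ = 1.3234/0.6077 = 2.1776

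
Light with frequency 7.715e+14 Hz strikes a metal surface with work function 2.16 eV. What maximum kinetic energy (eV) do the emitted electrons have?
1.0307 eV

Using Einstein's photoelectric equation: KE_max = hf - φ

First, calculate the photon energy:
E_photon = hf = (6.626×10⁻³⁴ J·s)(7.715e+14 Hz)
E_photon = 3.1907 eV

Then, the maximum kinetic energy:
KE_max = E_photon - φ = 3.1907 eV - 2.16 eV = 1.0307 eV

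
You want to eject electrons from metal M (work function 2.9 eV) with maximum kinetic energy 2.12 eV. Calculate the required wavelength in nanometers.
246.98 nm

From Einstein's equation: KE_max = hc/λ - φ

Rearranging for λ:
hc/λ = KE_max + φ
λ = hc/(KE_max + φ)

Required photon energy:
E_photon = KE_max + φ = 2.12 + 2.9 = 5.02 eV

Required wavelength:
λ = hc/E_photon = (6.626×10⁻³⁴)(3×10⁸) / (5.02 × 1.602×10⁻¹⁹)
λ = 246.98 nm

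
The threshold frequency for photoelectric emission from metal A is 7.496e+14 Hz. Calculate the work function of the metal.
3.10 eV

At the threshold frequency, photon energy equals work function:
φ = hf₀

Calculating:
φ = (6.626×10⁻³⁴ J·s)(7.496e+14 Hz)
φ = 3.10 eV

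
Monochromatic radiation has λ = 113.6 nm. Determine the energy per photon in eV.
10.9141 eV

Using E = hf = hc/λ:

E = hc/λ = (6.626×10⁻³⁴ J·s)(3×10⁸ m/s) / (113.6×10⁻⁹ m)
E = 10.9141 eV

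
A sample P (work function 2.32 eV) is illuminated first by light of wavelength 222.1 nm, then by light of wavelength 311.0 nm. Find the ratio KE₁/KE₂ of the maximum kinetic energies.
1.9575

Using Einstein's equation: KE_max = hc/λ - φ

For λ₁ = 222.1 nm:
E₁ = hc/λ₁ = 5.5824 eV
KE₁ = E₁ - φ = 5.5824 - 2.32 = 3.2624 eV

For λ₂ = 311.0 nm:
E₂ = hc/λ₂ = 3.9866 eV
KE₂ = E₂ - φ = 3.9866 - 2.32 = 1.6666 eV

Ratio: KE₁/KE₂ = 3.2624/1.6666 = 1.9575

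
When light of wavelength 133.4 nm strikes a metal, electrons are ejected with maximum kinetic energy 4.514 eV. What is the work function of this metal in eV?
4.78 eV

From Einstein's photoelectric equation: KE_max = hf - φ = hc/λ - φ

Rearranging for φ:
φ = hc/λ - KE_max

Calculate photon energy:
E_photon = hc/λ = 9.2942 eV

Therefore:
φ = 9.2942 - 4.514 = 4.78 eV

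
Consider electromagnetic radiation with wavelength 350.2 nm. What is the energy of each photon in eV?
3.5404 eV

Using E = hf = hc/λ:

E = hc/λ = (6.626×10⁻³⁴ J·s)(3×10⁸ m/s) / (350.2×10⁻⁹ m)
E = 3.5404 eV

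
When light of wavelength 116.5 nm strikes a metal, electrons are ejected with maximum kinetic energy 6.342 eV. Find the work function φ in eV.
4.30 eV

From Einstein's photoelectric equation: KE_max = hf - φ = hc/λ - φ

Rearranging for φ:
φ = hc/λ - KE_max

Calculate photon energy:
E_photon = hc/λ = 10.6424 eV

Therefore:
φ = 10.6424 - 6.342 = 4.30 eV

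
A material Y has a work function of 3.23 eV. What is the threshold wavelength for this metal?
383.85 nm

The threshold wavelength is when the photon energy equals the work function:
hc/λ₀ = φ

Solving for λ₀:
λ₀ = hc/φ = (6.626×10⁻³⁴ J·s)(3×10⁸ m/s) / (3.23 eV × 1.602×10⁻¹⁹ J/eV)
λ₀ = 383.85 nm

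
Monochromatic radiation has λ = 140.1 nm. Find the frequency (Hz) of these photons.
2.1398e+15 Hz

Using the wave equation: c = fλ

Solving for frequency:
f = c/λ = (3×10⁸ m/s) / (140.1×10⁻⁹ m)
f = 2.1398e+15 Hz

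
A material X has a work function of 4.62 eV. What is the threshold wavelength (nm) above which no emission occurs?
268.36 nm

The threshold wavelength is when the photon energy equals the work function:
hc/λ₀ = φ

Solving for λ₀:
λ₀ = hc/φ = (6.626×10⁻³⁴ J·s)(3×10⁸ m/s) / (4.62 eV × 1.602×10⁻¹⁹ J/eV)
λ₀ = 268.36 nm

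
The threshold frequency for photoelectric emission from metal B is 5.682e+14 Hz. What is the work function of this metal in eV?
2.35 eV

At the threshold frequency, photon energy equals work function:
φ = hf₀

Calculating:
φ = (6.626×10⁻³⁴ J·s)(5.682e+14 Hz)
φ = 2.35 eV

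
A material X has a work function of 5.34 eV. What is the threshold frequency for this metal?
1.2912e+15 Hz

The threshold frequency is when the photon energy equals the work function:
hf₀ = φ

Solving for f₀:
f₀ = φ/h = (5.34 eV × 1.602×10⁻¹⁹ J/eV) / (6.626×10⁻³⁴ J·s)
f₀ = 1.2912e+15 Hz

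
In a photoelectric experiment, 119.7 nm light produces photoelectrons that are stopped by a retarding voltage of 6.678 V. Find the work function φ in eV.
3.68 eV

The stopping potential gives the maximum kinetic energy: KE_max = eV_s = 6.678 eV

From Einstein's photoelectric equation: KE_max = hc/λ - φ
Rearranging: φ = hc/λ - KE_max

Calculate photon energy:
E_photon = hc/λ = (6.626×10⁻³⁴ J·s)(3×10⁸ m/s) / (119.7×10⁻⁹ m) = 10.3579 eV

Therefore:
φ = 10.3579 - 6.678 = 3.68 eV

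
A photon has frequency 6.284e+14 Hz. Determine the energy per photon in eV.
2.5989 eV

Using E = hf:

E = hf = (6.626×10⁻³⁴ J·s)(6.284e+14 Hz)
E = 2.5989 eV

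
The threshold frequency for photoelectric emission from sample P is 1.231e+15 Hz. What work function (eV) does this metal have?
5.09 eV

At the threshold frequency, photon energy equals work function:
φ = hf₀

Calculating:
φ = (6.626×10⁻³⁴ J·s)(1.231e+15 Hz)
φ = 5.09 eV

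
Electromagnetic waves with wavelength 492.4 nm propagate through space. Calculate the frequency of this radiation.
6.0884e+14 Hz

Using the wave equation: c = fλ

Solving for frequency:
f = c/λ = (3×10⁸ m/s) / (492.4×10⁻⁹ m)
f = 6.0884e+14 Hz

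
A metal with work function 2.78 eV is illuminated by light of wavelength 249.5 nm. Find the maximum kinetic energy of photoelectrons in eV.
2.1893 eV

Using Einstein's photoelectric equation: KE_max = hf - φ = hc/λ - φ

First, calculate the photon energy:
E_photon = hc/λ = (6.626×10⁻³⁴ J·s)(3×10⁸ m/s) / (249.5×10⁻⁹ m)
E_photon = 4.9693 eV

Then, the maximum kinetic energy:
KE_max = E_photon - φ = 4.9693 eV - 2.78 eV = 2.1893 eV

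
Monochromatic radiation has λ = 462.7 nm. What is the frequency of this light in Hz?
6.4792e+14 Hz

Using the wave equation: c = fλ

Solving for frequency:
f = c/λ = (3×10⁸ m/s) / (462.7×10⁻⁹ m)
f = 6.4792e+14 Hz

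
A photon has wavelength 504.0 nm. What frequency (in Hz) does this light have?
5.9483e+14 Hz

Using the wave equation: c = fλ

Solving for frequency:
f = c/λ = (3×10⁸ m/s) / (504.0×10⁻⁹ m)
f = 5.9483e+14 Hz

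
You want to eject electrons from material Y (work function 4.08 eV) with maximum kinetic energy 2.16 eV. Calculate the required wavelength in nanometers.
198.69 nm

From Einstein's equation: KE_max = hc/λ - φ

Rearranging for λ:
hc/λ = KE_max + φ
λ = hc/(KE_max + φ)

Required photon energy:
E_photon = KE_max + φ = 2.16 + 4.08 = 6.24 eV

Required wavelength:
λ = hc/E_photon = (6.626×10⁻³⁴)(3×10⁸) / (6.24 × 1.602×10⁻¹⁹)
λ = 198.69 nm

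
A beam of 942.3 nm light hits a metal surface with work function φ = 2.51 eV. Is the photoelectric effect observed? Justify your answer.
No

For photoemission, the photon energy must exceed the work function.

Photon energy: E = hc/λ = 1.3158 eV
Work function: φ = 2.51 eV

Since E_photon (1.3158 eV) < φ (2.51 eV), photoemission will NOT occur.
The threshold wavelength is λ₀ = hc/φ = 494.0 nm.
Since 942.3 nm > 494.0 nm, the photons lack sufficient energy.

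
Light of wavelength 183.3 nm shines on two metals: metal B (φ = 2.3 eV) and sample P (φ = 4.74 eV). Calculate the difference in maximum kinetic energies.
2.4400 eV

Using KE_max = hc/λ - φ for each metal:

Photon energy: E = hc/λ = 6.7640 eV

For metal B (φ₁ = 2.3 eV):
KE₁ = E - φ₁ = 6.7640 - 2.3 = 4.4640 eV

For sample P (φ₂ = 4.74 eV):
KE₂ = E - φ₂ = 6.7640 - 4.74 = 2.0240 eV

Difference:
ΔKE = KE₁ - KE₂ = 4.4640 - 2.0240 = 2.4400 eV

Note: The difference equals the difference in work functions: 4.74 - 2.3 = 2.44 eV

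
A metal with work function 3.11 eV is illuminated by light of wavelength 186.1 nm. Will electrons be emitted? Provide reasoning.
Yes

For photoemission, the photon energy must exceed the work function.

Photon energy: E = hc/λ = 6.6622 eV
Work function: φ = 3.11 eV

Since E_photon (6.6622 eV) > φ (3.11 eV), photoemission WILL occur.
The threshold wavelength is λ₀ = hc/φ = 398.7 nm.
Since 186.1 nm < 398.7 nm, the light has sufficient energy.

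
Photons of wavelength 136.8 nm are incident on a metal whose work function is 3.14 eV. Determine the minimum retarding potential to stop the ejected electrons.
5.9232 V

The stopping potential V_s satisfies: eV_s = KE_max

First, find KE_max using Einstein's equation:
E_photon = hc/λ = 9.0632 eV
KE_max = E_photon - φ = 9.0632 - 3.14 = 5.9232 eV

Since eV_s = KE_max:
V_s = KE_max/e = 5.9232 V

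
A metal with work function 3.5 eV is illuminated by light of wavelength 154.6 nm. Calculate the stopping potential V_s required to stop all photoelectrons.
4.5197 V

The stopping potential V_s satisfies: eV_s = KE_max

First, find KE_max using Einstein's equation:
E_photon = hc/λ = 8.0197 eV
KE_max = E_photon - φ = 8.0197 - 3.5 = 4.5197 eV

Since eV_s = KE_max:
V_s = KE_max/e = 4.5197 V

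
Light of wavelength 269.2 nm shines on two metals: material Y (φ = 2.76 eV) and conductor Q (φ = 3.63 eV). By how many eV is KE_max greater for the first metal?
0.8700 eV

Using KE_max = hc/λ - φ for each metal:

Photon energy: E = hc/λ = 4.6057 eV

For material Y (φ₁ = 2.76 eV):
KE₁ = E - φ₁ = 4.6057 - 2.76 = 1.8457 eV

For conductor Q (φ₂ = 3.63 eV):
KE₂ = E - φ₂ = 4.6057 - 3.63 = 0.9757 eV

Difference:
ΔKE = KE₁ - KE₂ = 1.8457 - 0.9757 = 0.8700 eV

Note: The difference equals the difference in work functions: 3.63 - 2.76 = 0.87 eV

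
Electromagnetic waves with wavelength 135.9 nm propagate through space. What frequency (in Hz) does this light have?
2.2060e+15 Hz

Using the wave equation: c = fλ

Solving for frequency:
f = c/λ = (3×10⁸ m/s) / (135.9×10⁻⁹ m)
f = 2.2060e+15 Hz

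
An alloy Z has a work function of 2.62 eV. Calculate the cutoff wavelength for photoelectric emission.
473.22 nm

The threshold wavelength is when the photon energy equals the work function:
hc/λ₀ = φ

Solving for λ₀:
λ₀ = hc/φ = (6.626×10⁻³⁴ J·s)(3×10⁸ m/s) / (2.62 eV × 1.602×10⁻¹⁹ J/eV)
λ₀ = 473.22 nm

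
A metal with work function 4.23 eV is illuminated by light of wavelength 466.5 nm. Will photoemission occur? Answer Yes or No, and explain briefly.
No

For photoemission, the photon energy must exceed the work function.

Photon energy: E = hc/λ = 2.6578 eV
Work function: φ = 4.23 eV

Since E_photon (2.6578 eV) < φ (4.23 eV), photoemission will NOT occur.
The threshold wavelength is λ₀ = hc/φ = 293.1 nm.
Since 466.5 nm > 293.1 nm, the photons lack sufficient energy.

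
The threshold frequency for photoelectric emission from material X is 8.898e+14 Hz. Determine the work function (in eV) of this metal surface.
3.68 eV

At the threshold frequency, photon energy equals work function:
φ = hf₀

Calculating:
φ = (6.626×10⁻³⁴ J·s)(8.898e+14 Hz)
φ = 3.68 eV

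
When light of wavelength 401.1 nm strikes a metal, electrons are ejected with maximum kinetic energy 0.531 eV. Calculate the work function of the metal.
2.56 eV

From Einstein's photoelectric equation: KE_max = hf - φ = hc/λ - φ

Rearranging for φ:
φ = hc/λ - KE_max

Calculate photon energy:
E_photon = hc/λ = 3.0911 eV

Therefore:
φ = 3.0911 - 0.531 = 2.56 eV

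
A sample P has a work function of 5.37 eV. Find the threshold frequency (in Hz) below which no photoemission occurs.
1.2985e+15 Hz

The threshold frequency is when the photon energy equals the work function:
hf₀ = φ

Solving for f₀:
f₀ = φ/h = (5.37 eV × 1.602×10⁻¹⁹ J/eV) / (6.626×10⁻³⁴ J·s)
f₀ = 1.2985e+15 Hz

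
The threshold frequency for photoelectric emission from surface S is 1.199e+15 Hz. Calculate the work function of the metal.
4.96 eV

At the threshold frequency, photon energy equals work function:
φ = hf₀

Calculating:
φ = (6.626×10⁻³⁴ J·s)(1.199e+15 Hz)
φ = 4.96 eV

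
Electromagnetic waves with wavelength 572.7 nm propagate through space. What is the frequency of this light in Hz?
5.2347e+14 Hz

Using the wave equation: c = fλ

Solving for frequency:
f = c/λ = (3×10⁸ m/s) / (572.7×10⁻⁹ m)
f = 5.2347e+14 Hz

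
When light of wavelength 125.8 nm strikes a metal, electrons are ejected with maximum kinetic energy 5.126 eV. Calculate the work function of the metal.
4.73 eV

From Einstein's photoelectric equation: KE_max = hf - φ = hc/λ - φ

Rearranging for φ:
φ = hc/λ - KE_max

Calculate photon energy:
E_photon = hc/λ = 9.8557 eV

Therefore:
φ = 9.8557 - 5.126 = 4.73 eV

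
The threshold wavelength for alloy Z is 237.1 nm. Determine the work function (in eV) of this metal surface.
5.23 eV

At the threshold wavelength, photon energy equals work function:
φ = hc/λ₀

Calculating:
φ = (6.626×10⁻³⁴ J·s)(3×10⁸ m/s) / (237.1×10⁻⁹ m)
φ = 5.23 eV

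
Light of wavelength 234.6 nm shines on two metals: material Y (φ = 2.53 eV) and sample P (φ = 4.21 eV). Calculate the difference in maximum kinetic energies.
1.6800 eV

Using KE_max = hc/λ - φ for each metal:

Photon energy: E = hc/λ = 5.2849 eV

For material Y (φ₁ = 2.53 eV):
KE₁ = E - φ₁ = 5.2849 - 2.53 = 2.7549 eV

For sample P (φ₂ = 4.21 eV):
KE₂ = E - φ₂ = 5.2849 - 4.21 = 1.0749 eV

Difference:
ΔKE = KE₁ - KE₂ = 2.7549 - 1.0749 = 1.6800 eV

Note: The difference equals the difference in work functions: 4.21 - 2.53 = 1.68 eV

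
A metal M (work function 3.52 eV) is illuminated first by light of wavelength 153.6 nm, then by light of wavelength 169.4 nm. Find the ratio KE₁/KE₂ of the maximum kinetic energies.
1.1982

Using Einstein's equation: KE_max = hc/λ - φ

For λ₁ = 153.6 nm:
E₁ = hc/λ₁ = 8.0719 eV
KE₁ = E₁ - φ = 8.0719 - 3.52 = 4.5519 eV

For λ₂ = 169.4 nm:
E₂ = hc/λ₂ = 7.3190 eV
KE₂ = E₂ - φ = 7.3190 - 3.52 = 3.7990 eV

Ratio: KE₁/KE₂ = 4.5519/3.7990 = 1.1982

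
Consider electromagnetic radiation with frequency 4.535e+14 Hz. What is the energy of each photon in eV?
1.8755 eV

Using E = hf:

E = hf = (6.626×10⁻³⁴ J·s)(4.535e+14 Hz)
E = 1.8755 eV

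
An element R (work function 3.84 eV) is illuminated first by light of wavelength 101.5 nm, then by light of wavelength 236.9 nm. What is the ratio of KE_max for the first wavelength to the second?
6.0097

Using Einstein's equation: KE_max = hc/λ - φ

For λ₁ = 101.5 nm:
E₁ = hc/λ₁ = 12.2152 eV
KE₁ = E₁ - φ = 12.2152 - 3.84 = 8.3752 eV

For λ₂ = 236.9 nm:
E₂ = hc/λ₂ = 5.2336 eV
KE₂ = E₂ - φ = 5.2336 - 3.84 = 1.3936 eV

Ratio: KE₁/KE₂ = 8.3752/1.3936 = 6.0097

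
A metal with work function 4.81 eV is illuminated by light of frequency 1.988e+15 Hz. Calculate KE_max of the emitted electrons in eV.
3.4117 eV

Using Einstein's photoelectric equation: KE_max = hf - φ

First, calculate the photon energy:
E_photon = hf = (6.626×10⁻³⁴ J·s)(1.988e+15 Hz)
E_photon = 8.2217 eV

Then, the maximum kinetic energy:
KE_max = E_photon - φ = 8.2217 eV - 4.81 eV = 3.4117 eV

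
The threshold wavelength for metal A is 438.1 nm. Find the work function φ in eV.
2.83 eV

At the threshold wavelength, photon energy equals work function:
φ = hc/λ₀

Calculating:
φ = (6.626×10⁻³⁴ J·s)(3×10⁸ m/s) / (438.1×10⁻⁹ m)
φ = 2.83 eV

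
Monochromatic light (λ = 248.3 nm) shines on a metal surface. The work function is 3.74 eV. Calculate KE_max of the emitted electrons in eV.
1.2533 eV

Using Einstein's photoelectric equation: KE_max = hf - φ = hc/λ - φ

First, calculate the photon energy:
E_photon = hc/λ = (6.626×10⁻³⁴ J·s)(3×10⁸ m/s) / (248.3×10⁻⁹ m)
E_photon = 4.9933 eV

Then, the maximum kinetic energy:
KE_max = E_photon - φ = 4.9933 eV - 3.74 eV = 1.2533 eV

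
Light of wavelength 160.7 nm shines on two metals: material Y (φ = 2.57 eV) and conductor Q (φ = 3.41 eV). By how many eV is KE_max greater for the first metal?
0.8400 eV

Using KE_max = hc/λ - φ for each metal:

Photon energy: E = hc/λ = 7.7153 eV

For material Y (φ₁ = 2.57 eV):
KE₁ = E - φ₁ = 7.7153 - 2.57 = 5.1453 eV

For conductor Q (φ₂ = 3.41 eV):
KE₂ = E - φ₂ = 7.7153 - 3.41 = 4.3053 eV

Difference:
ΔKE = KE₁ - KE₂ = 5.1453 - 4.3053 = 0.8400 eV

Note: The difference equals the difference in work functions: 3.41 - 2.57 = 0.84 eV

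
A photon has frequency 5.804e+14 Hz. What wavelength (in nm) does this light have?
516.53 nm

Using the wave equation: c = fλ

Solving for wavelength:
λ = c/f = (3×10⁸ m/s) / (5.804e+14 Hz)
λ = 516.53 nm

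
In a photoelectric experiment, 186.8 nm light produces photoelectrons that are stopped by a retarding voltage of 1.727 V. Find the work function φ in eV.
4.91 eV

The stopping potential gives the maximum kinetic energy: KE_max = eV_s = 1.727 eV

From Einstein's photoelectric equation: KE_max = hc/λ - φ
Rearranging: φ = hc/λ - KE_max

Calculate photon energy:
E_photon = hc/λ = (6.626×10⁻³⁴ J·s)(3×10⁸ m/s) / (186.8×10⁻⁹ m) = 6.6373 eV

Therefore:
φ = 6.6373 - 1.727 = 4.91 eV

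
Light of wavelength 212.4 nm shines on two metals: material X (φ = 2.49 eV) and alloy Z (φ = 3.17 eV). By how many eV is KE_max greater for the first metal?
0.6800 eV

Using KE_max = hc/λ - φ for each metal:

Photon energy: E = hc/λ = 5.8373 eV

For material X (φ₁ = 2.49 eV):
KE₁ = E - φ₁ = 5.8373 - 2.49 = 3.3473 eV

For alloy Z (φ₂ = 3.17 eV):
KE₂ = E - φ₂ = 5.8373 - 3.17 = 2.6673 eV

Difference:
ΔKE = KE₁ - KE₂ = 3.3473 - 2.6673 = 0.6800 eV

Note: The difference equals the difference in work functions: 3.17 - 2.49 = 0.68 eV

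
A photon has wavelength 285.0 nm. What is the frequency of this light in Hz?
1.0519e+15 Hz

Using the wave equation: c = fλ

Solving for frequency:
f = c/λ = (3×10⁸ m/s) / (285.0×10⁻⁹ m)
f = 1.0519e+15 Hz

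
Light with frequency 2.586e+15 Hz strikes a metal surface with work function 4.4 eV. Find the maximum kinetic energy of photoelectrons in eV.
6.2948 eV

Using Einstein's photoelectric equation: KE_max = hf - φ

First, calculate the photon energy:
E_photon = hf = (6.626×10⁻³⁴ J·s)(2.586e+15 Hz)
E_photon = 10.6948 eV

Then, the maximum kinetic energy:
KE_max = E_photon - φ = 10.6948 eV - 4.4 eV = 6.2948 eV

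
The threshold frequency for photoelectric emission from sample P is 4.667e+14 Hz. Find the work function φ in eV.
1.93 eV

At the threshold frequency, photon energy equals work function:
φ = hf₀

Calculating:
φ = (6.626×10⁻³⁴ J·s)(4.667e+14 Hz)
φ = 1.93 eV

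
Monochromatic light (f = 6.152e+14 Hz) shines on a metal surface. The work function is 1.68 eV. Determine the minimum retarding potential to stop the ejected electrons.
0.8643 V

The stopping potential V_s satisfies: eV_s = KE_max

First, find KE_max using Einstein's equation:
E_photon = hf = (6.626×10⁻³⁴ J·s)(6.152e+14 Hz) = 2.5443 eV
KE_max = E_photon - φ = 2.5443 - 1.68 = 0.8643 eV

Since eV_s = KE_max:
V_s = KE_max/e = 0.8643 V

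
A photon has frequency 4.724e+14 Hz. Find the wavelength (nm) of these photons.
634.62 nm

Using the wave equation: c = fλ

Solving for wavelength:
λ = c/f = (3×10⁸ m/s) / (4.724e+14 Hz)
λ = 634.62 nm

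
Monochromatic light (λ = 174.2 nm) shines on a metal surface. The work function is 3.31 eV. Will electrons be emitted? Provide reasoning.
Yes

For photoemission, the photon energy must exceed the work function.

Photon energy: E = hc/λ = 7.1173 eV
Work function: φ = 3.31 eV

Since E_photon (7.1173 eV) > φ (3.31 eV), photoemission WILL occur.
The threshold wavelength is λ₀ = hc/φ = 374.6 nm.
Since 174.2 nm < 374.6 nm, the light has sufficient energy.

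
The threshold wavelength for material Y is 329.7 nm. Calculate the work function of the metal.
3.76 eV

At the threshold wavelength, photon energy equals work function:
φ = hc/λ₀

Calculating:
φ = (6.626×10⁻³⁴ J·s)(3×10⁸ m/s) / (329.7×10⁻⁹ m)
φ = 3.76 eV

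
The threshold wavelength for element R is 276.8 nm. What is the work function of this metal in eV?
4.48 eV

At the threshold wavelength, photon energy equals work function:
φ = hc/λ₀

Calculating:
φ = (6.626×10⁻³⁴ J·s)(3×10⁸ m/s) / (276.8×10⁻⁹ m)
φ = 4.48 eV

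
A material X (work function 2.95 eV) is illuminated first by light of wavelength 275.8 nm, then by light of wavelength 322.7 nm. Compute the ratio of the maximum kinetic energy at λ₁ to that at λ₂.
1.7324

Using Einstein's equation: KE_max = hc/λ - φ

For λ₁ = 275.8 nm:
E₁ = hc/λ₁ = 4.4954 eV
KE₁ = E₁ - φ = 4.4954 - 2.95 = 1.5454 eV

For λ₂ = 322.7 nm:
E₂ = hc/λ₂ = 3.8421 eV
KE₂ = E₂ - φ = 3.8421 - 2.95 = 0.8921 eV

Ratio: KE₁/KE₂ = 1.5454/0.8921 = 1.7324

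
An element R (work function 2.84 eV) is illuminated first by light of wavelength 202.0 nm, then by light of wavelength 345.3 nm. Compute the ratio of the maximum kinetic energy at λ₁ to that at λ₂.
4.3935

Using Einstein's equation: KE_max = hc/λ - φ

For λ₁ = 202.0 nm:
E₁ = hc/λ₁ = 6.1378 eV
KE₁ = E₁ - φ = 6.1378 - 2.84 = 3.2978 eV

For λ₂ = 345.3 nm:
E₂ = hc/λ₂ = 3.5906 eV
KE₂ = E₂ - φ = 3.5906 - 2.84 = 0.7506 eV

Ratio: KE₁/KE₂ = 3.2978/0.7506 = 4.3935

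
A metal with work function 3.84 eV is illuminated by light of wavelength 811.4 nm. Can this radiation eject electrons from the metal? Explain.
No

For photoemission, the photon energy must exceed the work function.

Photon energy: E = hc/λ = 1.5280 eV
Work function: φ = 3.84 eV

Since E_photon (1.5280 eV) < φ (3.84 eV), photoemission will NOT occur.
The threshold wavelength is λ₀ = hc/φ = 322.9 nm.
Since 811.4 nm > 322.9 nm, the photons lack sufficient energy.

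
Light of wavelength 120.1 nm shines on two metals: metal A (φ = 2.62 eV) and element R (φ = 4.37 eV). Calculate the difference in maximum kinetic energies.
1.7500 eV

Using KE_max = hc/λ - φ for each metal:

Photon energy: E = hc/λ = 10.3234 eV

For metal A (φ₁ = 2.62 eV):
KE₁ = E - φ₁ = 10.3234 - 2.62 = 7.7034 eV

For element R (φ₂ = 4.37 eV):
KE₂ = E - φ₂ = 10.3234 - 4.37 = 5.9534 eV

Difference:
ΔKE = KE₁ - KE₂ = 7.7034 - 5.9534 = 1.7500 eV

Note: The difference equals the difference in work functions: 4.37 - 2.62 = 1.75 eV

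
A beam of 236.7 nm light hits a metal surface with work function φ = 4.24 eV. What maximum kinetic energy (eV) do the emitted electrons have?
0.9980 eV

Using Einstein's photoelectric equation: KE_max = hf - φ = hc/λ - φ

First, calculate the photon energy:
E_photon = hc/λ = (6.626×10⁻³⁴ J·s)(3×10⁸ m/s) / (236.7×10⁻⁹ m)
E_photon = 5.2380 eV

Then, the maximum kinetic energy:
KE_max = E_photon - φ = 5.2380 eV - 4.24 eV = 0.9980 eV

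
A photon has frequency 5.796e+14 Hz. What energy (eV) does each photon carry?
2.3970 eV

Using E = hf:

E = hf = (6.626×10⁻³⁴ J·s)(5.796e+14 Hz)
E = 2.3970 eV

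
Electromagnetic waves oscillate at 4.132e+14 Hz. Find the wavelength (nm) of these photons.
725.54 nm

Using the wave equation: c = fλ

Solving for wavelength:
λ = c/f = (3×10⁸ m/s) / (4.132e+14 Hz)
λ = 725.54 nm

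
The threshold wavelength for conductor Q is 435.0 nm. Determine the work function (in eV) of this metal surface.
2.85 eV

At the threshold wavelength, photon energy equals work function:
φ = hc/λ₀

Calculating:
φ = (6.626×10⁻³⁴ J·s)(3×10⁸ m/s) / (435.0×10⁻⁹ m)
φ = 2.85 eV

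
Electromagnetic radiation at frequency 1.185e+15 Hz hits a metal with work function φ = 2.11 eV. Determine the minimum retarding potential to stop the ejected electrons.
2.7908 V

The stopping potential V_s satisfies: eV_s = KE_max

First, find KE_max using Einstein's equation:
E_photon = hf = (6.626×10⁻³⁴ J·s)(1.185e+15 Hz) = 4.9008 eV
KE_max = E_photon - φ = 4.9008 - 2.11 = 2.7908 eV

Since eV_s = KE_max:
V_s = KE_max/e = 2.7908 V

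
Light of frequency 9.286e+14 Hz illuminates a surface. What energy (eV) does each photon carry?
3.8404 eV

Using E = hf:

E = hf = (6.626×10⁻³⁴ J·s)(9.286e+14 Hz)
E = 3.8404 eV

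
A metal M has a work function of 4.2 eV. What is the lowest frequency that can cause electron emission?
1.0156e+15 Hz

The threshold frequency is when the photon energy equals the work function:
hf₀ = φ

Solving for f₀:
f₀ = φ/h = (4.2 eV × 1.602×10⁻¹⁹ J/eV) / (6.626×10⁻³⁴ J·s)
f₀ = 1.0156e+15 Hz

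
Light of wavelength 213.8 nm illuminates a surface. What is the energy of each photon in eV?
5.7991 eV

Using E = hf = hc/λ:

E = hc/λ = (6.626×10⁻³⁴ J·s)(3×10⁸ m/s) / (213.8×10⁻⁹ m)
E = 5.7991 eV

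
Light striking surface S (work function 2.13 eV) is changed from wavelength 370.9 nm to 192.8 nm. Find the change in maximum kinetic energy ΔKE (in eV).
3.0879 eV

Using Einstein's equation: KE_max = hc/λ - φ

For λ₁ = 370.9 nm:
KE₁ = hc/λ₁ - φ = 3.3428 - 2.13 = 1.2128 eV

For λ₂ = 192.8 nm:
KE₂ = hc/λ₂ - φ = 6.4307 - 2.13 = 4.3007 eV

Change in KE:
ΔKE = KE₂ - KE₁ = 4.3007 - 1.2128 = 3.0879 eV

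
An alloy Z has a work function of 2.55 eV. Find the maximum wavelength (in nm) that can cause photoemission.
486.21 nm

The threshold wavelength is when the photon energy equals the work function:
hc/λ₀ = φ

Solving for λ₀:
λ₀ = hc/φ = (6.626×10⁻³⁴ J·s)(3×10⁸ m/s) / (2.55 eV × 1.602×10⁻¹⁹ J/eV)
λ₀ = 486.21 nm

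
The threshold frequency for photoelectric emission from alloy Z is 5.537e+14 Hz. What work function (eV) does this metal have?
2.29 eV

At the threshold frequency, photon energy equals work function:
φ = hf₀

Calculating:
φ = (6.626×10⁻³⁴ J·s)(5.537e+14 Hz)
φ = 2.29 eV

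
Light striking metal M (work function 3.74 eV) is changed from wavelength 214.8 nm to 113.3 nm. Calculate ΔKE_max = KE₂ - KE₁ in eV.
5.1709 eV

Using Einstein's equation: KE_max = hc/λ - φ

For λ₁ = 214.8 nm:
KE₁ = hc/λ₁ - φ = 5.7721 - 3.74 = 2.0321 eV

For λ₂ = 113.3 nm:
KE₂ = hc/λ₂ - φ = 10.9430 - 3.74 = 7.2030 eV

Change in KE:
ΔKE = KE₂ - KE₁ = 7.2030 - 2.0321 = 5.1709 eV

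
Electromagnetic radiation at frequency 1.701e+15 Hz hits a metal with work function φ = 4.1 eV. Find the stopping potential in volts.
2.9348 V

The stopping potential V_s satisfies: eV_s = KE_max

First, find KE_max using Einstein's equation:
E_photon = hf = (6.626×10⁻³⁴ J·s)(1.701e+15 Hz) = 7.0348 eV
KE_max = E_photon - φ = 7.0348 - 4.1 = 2.9348 eV

Since eV_s = KE_max:
V_s = KE_max/e = 2.9348 V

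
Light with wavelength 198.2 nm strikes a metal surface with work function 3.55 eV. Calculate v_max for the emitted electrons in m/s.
9.7555e+05 m/s

First, find the maximum kinetic energy:
E_photon = hc/λ = 6.2555 eV
KE_max = E_photon - φ = 6.2555 - 3.55 = 2.7055 eV

Convert to Joules: KE_max = 2.7055 × 1.602×10⁻¹⁹ J = 4.3347e-19 J

Then use KE = ½mv² to find velocity:
v = √(2·KE/m) = √(2 × 4.3347e-19 J / 9.109e-31 kg)
v = 9.7555e+05 m/s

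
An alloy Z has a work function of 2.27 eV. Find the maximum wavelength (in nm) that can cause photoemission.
546.19 nm

The threshold wavelength is when the photon energy equals the work function:
hc/λ₀ = φ

Solving for λ₀:
λ₀ = hc/φ = (6.626×10⁻³⁴ J·s)(3×10⁸ m/s) / (2.27 eV × 1.602×10⁻¹⁹ J/eV)
λ₀ = 546.19 nm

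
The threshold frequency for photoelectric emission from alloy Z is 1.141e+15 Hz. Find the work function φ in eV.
4.72 eV

At the threshold frequency, photon energy equals work function:
φ = hf₀

Calculating:
φ = (6.626×10⁻³⁴ J·s)(1.141e+15 Hz)
φ = 4.72 eV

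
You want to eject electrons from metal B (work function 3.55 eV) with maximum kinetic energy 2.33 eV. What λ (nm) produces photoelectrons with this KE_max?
210.86 nm

From Einstein's equation: KE_max = hc/λ - φ

Rearranging for λ:
hc/λ = KE_max + φ
λ = hc/(KE_max + φ)

Required photon energy:
E_photon = KE_max + φ = 2.33 + 3.55 = 5.88 eV

Required wavelength:
λ = hc/E_photon = (6.626×10⁻³⁴)(3×10⁸) / (5.88 × 1.602×10⁻¹⁹)
λ = 210.86 nm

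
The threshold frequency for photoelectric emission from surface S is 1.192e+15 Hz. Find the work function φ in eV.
4.93 eV

At the threshold frequency, photon energy equals work function:
φ = hf₀

Calculating:
φ = (6.626×10⁻³⁴ J·s)(1.192e+15 Hz)
φ = 4.93 eV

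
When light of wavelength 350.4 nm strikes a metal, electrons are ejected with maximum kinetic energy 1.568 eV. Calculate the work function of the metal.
1.97 eV

From Einstein's photoelectric equation: KE_max = hf - φ = hc/λ - φ

Rearranging for φ:
φ = hc/λ - KE_max

Calculate photon energy:
E_photon = hc/λ = 3.5384 eV

Therefore:
φ = 3.5384 - 1.568 = 1.97 eV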